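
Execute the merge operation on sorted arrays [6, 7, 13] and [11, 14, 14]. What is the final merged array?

Merging process:

Compare 6 vs 11: take 6 from left. Merged: [6]
Compare 7 vs 11: take 7 from left. Merged: [6, 7]
Compare 13 vs 11: take 11 from right. Merged: [6, 7, 11]
Compare 13 vs 14: take 13 from left. Merged: [6, 7, 11, 13]
Append remaining from right: [14, 14]. Merged: [6, 7, 11, 13, 14, 14]

Final merged array: [6, 7, 11, 13, 14, 14]
Total comparisons: 4

The merged array is [6, 7, 11, 13, 14, 14], requiring 4 comparisons. The merge step runs in O(n) time where n is the total number of elements.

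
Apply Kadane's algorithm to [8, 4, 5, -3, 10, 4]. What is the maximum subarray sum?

Using Kadane's algorithm on [8, 4, 5, -3, 10, 4]:

Scanning through the array:
Position 1 (value 4): max_ending_here = 12, max_so_far = 12
Position 2 (value 5): max_ending_here = 17, max_so_far = 17
Position 3 (value -3): max_ending_here = 14, max_so_far = 17
Position 4 (value 10): max_ending_here = 24, max_so_far = 24
Position 5 (value 4): max_ending_here = 28, max_so_far = 28

Maximum subarray: [8, 4, 5, -3, 10, 4]
Maximum sum: 28

The maximum subarray is [8, 4, 5, -3, 10, 4] with sum 28. This subarray runs from index 0 to index 5.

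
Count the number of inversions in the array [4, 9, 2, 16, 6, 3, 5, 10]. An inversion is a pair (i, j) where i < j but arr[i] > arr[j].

Finding inversions in [4, 9, 2, 16, 6, 3, 5, 10]:

(0, 2): arr[0]=4 > arr[2]=2
(0, 5): arr[0]=4 > arr[5]=3
(1, 2): arr[1]=9 > arr[2]=2
(1, 4): arr[1]=9 > arr[4]=6
(1, 5): arr[1]=9 > arr[5]=3
(1, 6): arr[1]=9 > arr[6]=5
(3, 4): arr[3]=16 > arr[4]=6
(3, 5): arr[3]=16 > arr[5]=3
(3, 6): arr[3]=16 > arr[6]=5
(3, 7): arr[3]=16 > arr[7]=10
(4, 5): arr[4]=6 > arr[5]=3
(4, 6): arr[4]=6 > arr[6]=5

Total inversions: 12

The array has 12 inversion(s): (0,2), (0,5), (1,2), (1,4), (1,5), (1,6), (3,4), (3,5), (3,6), (3,7), (4,5), (4,6). Each pair (i,j) satisfies i < j and arr[i] > arr[j].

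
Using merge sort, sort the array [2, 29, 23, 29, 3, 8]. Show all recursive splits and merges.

Merge sort trace:

Split: [2, 29, 23, 29, 3, 8] -> [2, 29, 23] and [29, 3, 8]
  Split: [2, 29, 23] -> [2] and [29, 23]
    Split: [29, 23] -> [29] and [23]
    Merge: [29] + [23] -> [23, 29]
  Merge: [2] + [23, 29] -> [2, 23, 29]
  Split: [29, 3, 8] -> [29] and [3, 8]
    Split: [3, 8] -> [3] and [8]
    Merge: [3] + [8] -> [3, 8]
  Merge: [29] + [3, 8] -> [3, 8, 29]
Merge: [2, 23, 29] + [3, 8, 29] -> [2, 3, 8, 23, 29, 29]

Final sorted array: [2, 3, 8, 23, 29, 29]

The merge sort proceeds by recursively splitting the array and merging sorted halves.
After all merges, the sorted array is [2, 3, 8, 23, 29, 29].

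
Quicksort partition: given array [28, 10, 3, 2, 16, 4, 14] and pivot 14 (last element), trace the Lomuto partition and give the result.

Lomuto partition with pivot = 14:

Initial array: [28, 10, 3, 2, 16, 4, 14]

arr[0]=28 > 14: no swap
arr[1]=10 <= 14: swap with position 0, array becomes [10, 28, 3, 2, 16, 4, 14]
arr[2]=3 <= 14: swap with position 1, array becomes [10, 3, 28, 2, 16, 4, 14]
arr[3]=2 <= 14: swap with position 2, array becomes [10, 3, 2, 28, 16, 4, 14]
arr[4]=16 > 14: no swap
arr[5]=4 <= 14: swap with position 3, array becomes [10, 3, 2, 4, 16, 28, 14]

Place pivot at position 4: [10, 3, 2, 4, 14, 28, 16]
Pivot position: 4

After partitioning with pivot 14, the array becomes [10, 3, 2, 4, 14, 28, 16]. The pivot is placed at index 4. All elements to the left of the pivot are <= 14, and all elements to the right are > 14.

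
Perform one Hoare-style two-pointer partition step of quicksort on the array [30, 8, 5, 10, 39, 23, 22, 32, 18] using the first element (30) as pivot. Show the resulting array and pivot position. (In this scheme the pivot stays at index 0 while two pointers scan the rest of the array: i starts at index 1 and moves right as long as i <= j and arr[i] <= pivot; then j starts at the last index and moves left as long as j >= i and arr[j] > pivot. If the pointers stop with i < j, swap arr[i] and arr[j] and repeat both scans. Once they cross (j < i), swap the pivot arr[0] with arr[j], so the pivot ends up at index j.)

Hoare-style two-pointer partition with pivot = 30:

Initial array: [30, 8, 5, 10, 39, 23, 22, 32, 18]

Pointers start at i = 1, j = 8.
i stops at index 4 (arr[4]=39 > 30), j stops at index 8 (arr[8]=18 <= 30): swap arr[4] and arr[8], array becomes [30, 8, 5, 10, 18, 23, 22, 32, 39]
i ends at 7, j ends at 6: the pointers have crossed (j < i), so scanning stops.

Swap pivot arr[0] with arr[6] to place pivot at position 6: [22, 8, 5, 10, 18, 23, 30, 32, 39]
Pivot position: 6

After partitioning with pivot 30, the array becomes [22, 8, 5, 10, 18, 23, 30, 32, 39]. The pivot is placed at index 6. All elements to the left of the pivot are <= 30, and all elements to the right are > 30.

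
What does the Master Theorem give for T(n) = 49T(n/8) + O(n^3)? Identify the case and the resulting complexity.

Master Theorem for T(n) = 49T(n/8) + O(n^3):

a = 49, b = 8, c = 3
log_b(a) = log_8(49) = 1.8716

Case 3: c = 3 > log_8(49) = 1.8716
T(n) = O(n^3) = O(n^3)

For T(n) = 49T(n/8) + O(n^3): log_8(49) = 1.8716. This is Case 3 of the Master Theorem (c > log_b(a), work dominated by root), giving O(n^3).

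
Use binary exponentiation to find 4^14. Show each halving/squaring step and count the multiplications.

Computing 4^14 by squaring (build up from 4^1; each line after the first costs one multiplication):

4^1 = 4
4^2 = (4^1)^2 = 4^2 = 16
4^3 = 4 * 4^2 = 4 * 16 = 64
4^6 = (4^3)^2 = 64^2 = 4096
4^7 = 4 * 4^6 = 4 * 4096 = 16384
4^14 = (4^7)^2 = 16384^2 = 268435456

Result: 268435456
Multiplications needed: 5 (5 lines after 4^1)

4^14 = 268435456. Using exponentiation by squaring, this requires 5 multiplications. The key idea: if the exponent is even, square the half-power; if odd, multiply by the base once.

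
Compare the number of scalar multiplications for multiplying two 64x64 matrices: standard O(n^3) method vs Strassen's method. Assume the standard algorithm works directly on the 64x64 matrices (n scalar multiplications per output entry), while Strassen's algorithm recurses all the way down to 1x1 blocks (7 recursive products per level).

Matrix multiplication for 64x64 matrices:

Standard algorithm: 64^3 = 262144 multiplications
Strassen's algorithm: 7^(log2(64)) = 7^6 = 117649 multiplications
Savings: 262144 - 117649 = 144495 multiplications

Standard: 262144 multiplications (64^3). Strassen: 117649 multiplications (7^6). Strassen reduces 8 recursive multiplications to 7 at each level.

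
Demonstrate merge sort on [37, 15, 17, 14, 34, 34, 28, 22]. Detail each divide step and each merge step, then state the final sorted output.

Merge sort trace:

Split: [37, 15, 17, 14, 34, 34, 28, 22] -> [37, 15, 17, 14] and [34, 34, 28, 22]
  Split: [37, 15, 17, 14] -> [37, 15] and [17, 14]
    Split: [37, 15] -> [37] and [15]
    Merge: [37] + [15] -> [15, 37]
    Split: [17, 14] -> [17] and [14]
    Merge: [17] + [14] -> [14, 17]
  Merge: [15, 37] + [14, 17] -> [14, 15, 17, 37]
  Split: [34, 34, 28, 22] -> [34, 34] and [28, 22]
    Split: [34, 34] -> [34] and [34]
    Merge: [34] + [34] -> [34, 34]
    Split: [28, 22] -> [28] and [22]
    Merge: [28] + [22] -> [22, 28]
  Merge: [34, 34] + [22, 28] -> [22, 28, 34, 34]
Merge: [14, 15, 17, 37] + [22, 28, 34, 34] -> [14, 15, 17, 22, 28, 34, 34, 37]

Final sorted array: [14, 15, 17, 22, 28, 34, 34, 37]

The merge sort proceeds by recursively splitting the array and merging sorted halves.
After all merges, the sorted array is [14, 15, 17, 22, 28, 34, 34, 37].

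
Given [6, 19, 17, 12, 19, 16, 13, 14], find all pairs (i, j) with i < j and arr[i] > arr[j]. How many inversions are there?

Finding inversions in [6, 19, 17, 12, 19, 16, 13, 14]:

(1, 2): arr[1]=19 > arr[2]=17
(1, 3): arr[1]=19 > arr[3]=12
(1, 5): arr[1]=19 > arr[5]=16
(1, 6): arr[1]=19 > arr[6]=13
(1, 7): arr[1]=19 > arr[7]=14
(2, 3): arr[2]=17 > arr[3]=12
(2, 5): arr[2]=17 > arr[5]=16
(2, 6): arr[2]=17 > arr[6]=13
(2, 7): arr[2]=17 > arr[7]=14
(4, 5): arr[4]=19 > arr[5]=16
(4, 6): arr[4]=19 > arr[6]=13
(4, 7): arr[4]=19 > arr[7]=14
(5, 6): arr[5]=16 > arr[6]=13
(5, 7): arr[5]=16 > arr[7]=14

Total inversions: 14

The array has 14 inversion(s): (1,2), (1,3), (1,5), (1,6), (1,7), (2,3), (2,5), (2,6), (2,7), (4,5), (4,6), (4,7), (5,6), (5,7). Each pair (i,j) satisfies i < j and arr[i] > arr[j].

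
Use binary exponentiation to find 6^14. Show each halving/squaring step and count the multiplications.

Computing 6^14 by squaring (build up from 6^1; each line after the first costs one multiplication):

6^1 = 6
6^2 = (6^1)^2 = 6^2 = 36
6^3 = 6 * 6^2 = 6 * 36 = 216
6^6 = (6^3)^2 = 216^2 = 46656
6^7 = 6 * 6^6 = 6 * 46656 = 279936
6^14 = (6^7)^2 = 279936^2 = 78364164096

Result: 78364164096
Multiplications needed: 5 (5 lines after 6^1)

6^14 = 78364164096. Using exponentiation by squaring, this requires 5 multiplications. The key idea: if the exponent is even, square the half-power; if odd, multiply by the base once.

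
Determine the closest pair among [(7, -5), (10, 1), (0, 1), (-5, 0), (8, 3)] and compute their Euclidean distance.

Computing all pairwise distances among 5 points:

d((7, -5), (10, 1)) = 6.7082
d((7, -5), (0, 1)) = 9.2195
d((7, -5), (-5, 0)) = 13.0
d((7, -5), (8, 3)) = 8.0623
d((10, 1), (0, 1)) = 10.0
d((10, 1), (-5, 0)) = 15.0333
d((10, 1), (8, 3)) = 2.8284 <-- minimum
d((0, 1), (-5, 0)) = 5.099
d((0, 1), (8, 3)) = 8.2462
d((-5, 0), (8, 3)) = 13.3417

Closest pair: (10, 1) and (8, 3) with distance 2.8284

The closest pair is (10, 1) and (8, 3) with Euclidean distance 2.8284. For 5 points, brute-force pairwise comparison is shown above. For large n, the divide-and-conquer algorithm (sort by x, recurse on halves, check the dividing strip) achieves O(n log n).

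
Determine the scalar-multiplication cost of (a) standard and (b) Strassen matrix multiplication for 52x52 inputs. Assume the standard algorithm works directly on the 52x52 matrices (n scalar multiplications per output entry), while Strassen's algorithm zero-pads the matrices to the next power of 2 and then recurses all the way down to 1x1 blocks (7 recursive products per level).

Matrix multiplication for 52x52 matrices:

Strassen's algorithm requires power-of-2 dimensions. Pad 52x52 to 64x64 (next power of 2).

Standard algorithm: 52^3 = 140608 multiplications
Strassen's algorithm: 7^(log2(64)) = 7^6 = 117649 multiplications
Savings: 140608 - 117649 = 22959 multiplications

Standard: 140608 multiplications (52^3). Strassen: 117649 multiplications (7^6, after padding to 64x64). Strassen reduces 8 recursive multiplications to 7 at each level.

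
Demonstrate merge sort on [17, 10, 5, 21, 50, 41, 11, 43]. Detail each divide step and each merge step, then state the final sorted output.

Merge sort trace:

Split: [17, 10, 5, 21, 50, 41, 11, 43] -> [17, 10, 5, 21] and [50, 41, 11, 43]
  Split: [17, 10, 5, 21] -> [17, 10] and [5, 21]
    Split: [17, 10] -> [17] and [10]
    Merge: [17] + [10] -> [10, 17]
    Split: [5, 21] -> [5] and [21]
    Merge: [5] + [21] -> [5, 21]
  Merge: [10, 17] + [5, 21] -> [5, 10, 17, 21]
  Split: [50, 41, 11, 43] -> [50, 41] and [11, 43]
    Split: [50, 41] -> [50] and [41]
    Merge: [50] + [41] -> [41, 50]
    Split: [11, 43] -> [11] and [43]
    Merge: [11] + [43] -> [11, 43]
  Merge: [41, 50] + [11, 43] -> [11, 41, 43, 50]
Merge: [5, 10, 17, 21] + [11, 41, 43, 50] -> [5, 10, 11, 17, 21, 41, 43, 50]

Final sorted array: [5, 10, 11, 17, 21, 41, 43, 50]

The merge sort proceeds by recursively splitting the array and merging sorted halves.
After all merges, the sorted array is [5, 10, 11, 17, 21, 41, 43, 50].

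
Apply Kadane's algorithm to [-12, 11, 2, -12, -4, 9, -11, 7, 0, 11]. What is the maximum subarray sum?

Using Kadane's algorithm on [-12, 11, 2, -12, -4, 9, -11, 7, 0, 11]:

Scanning through the array:
Position 1 (value 11): max_ending_here = 11, max_so_far = 11
Position 2 (value 2): max_ending_here = 13, max_so_far = 13
Position 3 (value -12): max_ending_here = 1, max_so_far = 13
Position 4 (value -4): max_ending_here = -3, max_so_far = 13
Position 5 (value 9): max_ending_here = 9, max_so_far = 13
Position 6 (value -11): max_ending_here = -2, max_so_far = 13
Position 7 (value 7): max_ending_here = 7, max_so_far = 13
Position 8 (value 0): max_ending_here = 7, max_so_far = 13
Position 9 (value 11): max_ending_here = 18, max_so_far = 18

Maximum subarray: [7, 0, 11]
Maximum sum: 18

The maximum subarray is [7, 0, 11] with sum 18. This subarray runs from index 7 to index 9.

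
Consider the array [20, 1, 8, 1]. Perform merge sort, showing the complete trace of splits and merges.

Merge sort trace:

Split: [20, 1, 8, 1] -> [20, 1] and [8, 1]
  Split: [20, 1] -> [20] and [1]
  Merge: [20] + [1] -> [1, 20]
  Split: [8, 1] -> [8] and [1]
  Merge: [8] + [1] -> [1, 8]
Merge: [1, 20] + [1, 8] -> [1, 1, 8, 20]

Final sorted array: [1, 1, 8, 20]

The merge sort proceeds by recursively splitting the array and merging sorted halves.
After all merges, the sorted array is [1, 1, 8, 20].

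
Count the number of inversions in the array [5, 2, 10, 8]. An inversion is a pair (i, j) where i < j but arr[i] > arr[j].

Finding inversions in [5, 2, 10, 8]:

(0, 1): arr[0]=5 > arr[1]=2
(2, 3): arr[2]=10 > arr[3]=8

Total inversions: 2

The array has 2 inversion(s): (0,1), (2,3). Each pair (i,j) satisfies i < j and arr[i] > arr[j].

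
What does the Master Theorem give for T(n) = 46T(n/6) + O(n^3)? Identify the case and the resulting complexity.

Master Theorem for T(n) = 46T(n/6) + O(n^3):

a = 46, b = 6, c = 3
log_b(a) = log_6(46) = 2.1368

Case 3: c = 3 > log_6(46) = 2.1368
T(n) = O(n^3) = O(n^3)

For T(n) = 46T(n/6) + O(n^3): log_6(46) = 2.1368. This is Case 3 of the Master Theorem (c > log_b(a), work dominated by root), giving O(n^3).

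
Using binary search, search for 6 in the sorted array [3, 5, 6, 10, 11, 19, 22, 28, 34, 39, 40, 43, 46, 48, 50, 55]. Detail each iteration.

Binary search for 6 in [3, 5, 6, 10, 11, 19, 22, 28, 34, 39, 40, 43, 46, 48, 50, 55]:

lo=0, hi=15, mid=7, arr[mid]=28 -> 28 > 6, search left half
lo=0, hi=6, mid=3, arr[mid]=10 -> 10 > 6, search left half
lo=0, hi=2, mid=1, arr[mid]=5 -> 5 < 6, search right half
lo=2, hi=2, mid=2, arr[mid]=6 -> Found target at index 2!

Binary search finds 6 at index 2 after 4 comparisons. The search repeatedly halves the search space by comparing with the middle element.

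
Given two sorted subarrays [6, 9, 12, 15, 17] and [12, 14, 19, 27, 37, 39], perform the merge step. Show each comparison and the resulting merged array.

Merging process:

Compare 6 vs 12: take 6 from left. Merged: [6]
Compare 9 vs 12: take 9 from left. Merged: [6, 9]
Compare 12 vs 12: take 12 from left. Merged: [6, 9, 12]
Compare 15 vs 12: take 12 from right. Merged: [6, 9, 12, 12]
Compare 15 vs 14: take 14 from right. Merged: [6, 9, 12, 12, 14]
Compare 15 vs 19: take 15 from left. Merged: [6, 9, 12, 12, 14, 15]
Compare 17 vs 19: take 17 from left. Merged: [6, 9, 12, 12, 14, 15, 17]
Append remaining from right: [19, 27, 37, 39]. Merged: [6, 9, 12, 12, 14, 15, 17, 19, 27, 37, 39]

Final merged array: [6, 9, 12, 12, 14, 15, 17, 19, 27, 37, 39]
Total comparisons: 7

The merged array is [6, 9, 12, 12, 14, 15, 17, 19, 27, 37, 39], requiring 7 comparisons. The merge step runs in O(n) time where n is the total number of elements.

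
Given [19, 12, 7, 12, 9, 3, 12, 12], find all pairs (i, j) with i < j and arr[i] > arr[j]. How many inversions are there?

Finding inversions in [19, 12, 7, 12, 9, 3, 12, 12]:

(0, 1): arr[0]=19 > arr[1]=12
(0, 2): arr[0]=19 > arr[2]=7
(0, 3): arr[0]=19 > arr[3]=12
(0, 4): arr[0]=19 > arr[4]=9
(0, 5): arr[0]=19 > arr[5]=3
(0, 6): arr[0]=19 > arr[6]=12
(0, 7): arr[0]=19 > arr[7]=12
(1, 2): arr[1]=12 > arr[2]=7
(1, 4): arr[1]=12 > arr[4]=9
(1, 5): arr[1]=12 > arr[5]=3
(2, 5): arr[2]=7 > arr[5]=3
(3, 4): arr[3]=12 > arr[4]=9
(3, 5): arr[3]=12 > arr[5]=3
(4, 5): arr[4]=9 > arr[5]=3

Total inversions: 14

The array has 14 inversion(s): (0,1), (0,2), (0,3), (0,4), (0,5), (0,6), (0,7), (1,2), (1,4), (1,5), (2,5), (3,4), (3,5), (4,5). Each pair (i,j) satisfies i < j and arr[i] > arr[j].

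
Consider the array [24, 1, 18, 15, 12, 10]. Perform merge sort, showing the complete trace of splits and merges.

Merge sort trace:

Split: [24, 1, 18, 15, 12, 10] -> [24, 1, 18] and [15, 12, 10]
  Split: [24, 1, 18] -> [24] and [1, 18]
    Split: [1, 18] -> [1] and [18]
    Merge: [1] + [18] -> [1, 18]
  Merge: [24] + [1, 18] -> [1, 18, 24]
  Split: [15, 12, 10] -> [15] and [12, 10]
    Split: [12, 10] -> [12] and [10]
    Merge: [12] + [10] -> [10, 12]
  Merge: [15] + [10, 12] -> [10, 12, 15]
Merge: [1, 18, 24] + [10, 12, 15] -> [1, 10, 12, 15, 18, 24]

Final sorted array: [1, 10, 12, 15, 18, 24]

The merge sort proceeds by recursively splitting the array and merging sorted halves.
After all merges, the sorted array is [1, 10, 12, 15, 18, 24].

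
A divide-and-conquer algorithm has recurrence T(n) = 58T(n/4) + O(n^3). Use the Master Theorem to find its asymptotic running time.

Master Theorem for T(n) = 58T(n/4) + O(n^3):

a = 58, b = 4, c = 3
log_b(a) = log_4(58) = 2.9290

Case 3: c = 3 > log_4(58) = 2.9290
T(n) = O(n^3) = O(n^3)

For T(n) = 58T(n/4) + O(n^3): log_4(58) = 2.9290. This is Case 3 of the Master Theorem (c > log_b(a), work dominated by root), giving O(n^3).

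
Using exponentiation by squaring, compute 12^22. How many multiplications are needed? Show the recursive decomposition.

Computing 12^22 by squaring (build up from 12^1; each line after the first costs one multiplication):

12^1 = 12
12^2 = (12^1)^2 = 12^2 = 144
12^4 = (12^2)^2 = 144^2 = 20736
12^5 = 12 * 12^4 = 12 * 20736 = 248832
12^10 = (12^5)^2 = 248832^2 = 61917364224
12^11 = 12 * 12^10 = 12 * 61917364224 = 743008370688
12^22 = (12^11)^2 = 743008370688^2 = 552061438912436417593344

Result: 552061438912436417593344
Multiplications needed: 6 (6 lines after 12^1)

12^22 = 552061438912436417593344. Using exponentiation by squaring, this requires 6 multiplications. The key idea: if the exponent is even, square the half-power; if odd, multiply by the base once.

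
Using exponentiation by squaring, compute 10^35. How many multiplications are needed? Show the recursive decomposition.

Computing 10^35 by squaring (build up from 10^1; each line after the first costs one multiplication):

10^1 = 10
10^2 = (10^1)^2 = 10^2 = 100
10^4 = (10^2)^2 = 100^2 = 10000
10^8 = (10^4)^2 = 10000^2 = 100000000
10^16 = (10^8)^2 = 100000000^2 = 10000000000000000
10^17 = 10 * 10^16 = 10 * 10000000000000000 = 100000000000000000
10^34 = (10^17)^2 = 100000000000000000^2 = 10000000000000000000000000000000000
10^35 = 10 * 10^34 = 10 * 10000000000000000000000000000000000 = 100000000000000000000000000000000000

Result: 100000000000000000000000000000000000
Multiplications needed: 7 (7 lines after 10^1)

10^35 = 100000000000000000000000000000000000. Using exponentiation by squaring, this requires 7 multiplications. The key idea: if the exponent is even, square the half-power; if odd, multiply by the base once.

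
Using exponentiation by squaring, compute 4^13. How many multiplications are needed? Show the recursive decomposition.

Computing 4^13 by squaring (build up from 4^1; each line after the first costs one multiplication):

4^1 = 4
4^2 = (4^1)^2 = 4^2 = 16
4^3 = 4 * 4^2 = 4 * 16 = 64
4^6 = (4^3)^2 = 64^2 = 4096
4^12 = (4^6)^2 = 4096^2 = 16777216
4^13 = 4 * 4^12 = 4 * 16777216 = 67108864

Result: 67108864
Multiplications needed: 5 (5 lines after 4^1)

4^13 = 67108864. Using exponentiation by squaring, this requires 5 multiplications. The key idea: if the exponent is even, square the half-power; if odd, multiply by the base once.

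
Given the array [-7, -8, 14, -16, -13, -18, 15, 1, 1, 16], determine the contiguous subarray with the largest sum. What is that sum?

Using Kadane's algorithm on [-7, -8, 14, -16, -13, -18, 15, 1, 1, 16]:

Scanning through the array:
Position 1 (value -8): max_ending_here = -8, max_so_far = -7
Position 2 (value 14): max_ending_here = 14, max_so_far = 14
Position 3 (value -16): max_ending_here = -2, max_so_far = 14
Position 4 (value -13): max_ending_here = -13, max_so_far = 14
Position 5 (value -18): max_ending_here = -18, max_so_far = 14
Position 6 (value 15): max_ending_here = 15, max_so_far = 15
Position 7 (value 1): max_ending_here = 16, max_so_far = 16
Position 8 (value 1): max_ending_here = 17, max_so_far = 17
Position 9 (value 16): max_ending_here = 33, max_so_far = 33

Maximum subarray: [15, 1, 1, 16]
Maximum sum: 33

The maximum subarray is [15, 1, 1, 16] with sum 33. This subarray runs from index 6 to index 9.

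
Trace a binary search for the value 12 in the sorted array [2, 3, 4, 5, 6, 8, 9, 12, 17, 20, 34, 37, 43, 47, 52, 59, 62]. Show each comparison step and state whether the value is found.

Binary search for 12 in [2, 3, 4, 5, 6, 8, 9, 12, 17, 20, 34, 37, 43, 47, 52, 59, 62]:

lo=0, hi=16, mid=8, arr[mid]=17 -> 17 > 12, search left half
lo=0, hi=7, mid=3, arr[mid]=5 -> 5 < 12, search right half
lo=4, hi=7, mid=5, arr[mid]=8 -> 8 < 12, search right half
lo=6, hi=7, mid=6, arr[mid]=9 -> 9 < 12, search right half
lo=7, hi=7, mid=7, arr[mid]=12 -> Found target at index 7!

Binary search finds 12 at index 7 after 5 comparisons. The search repeatedly halves the search space by comparing with the middle element.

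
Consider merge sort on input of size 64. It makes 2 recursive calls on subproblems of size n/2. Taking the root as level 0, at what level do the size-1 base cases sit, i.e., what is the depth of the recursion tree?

For divide and conquer with division factor 2:

Problem sizes at each level:
Level 0: 64
Level 1: 32
Level 2: 16
Level 3: 8
Level 4: 4
Level 5: 2
Level 6: 1

The root is level 0 and the size-1 base case is level 6 (the tree spans levels 0 through 6, i.e. 7 levels counting the root), so the depth is the number of divisions: log_2(64) = 6

The recursion tree depth is log_2(64) = 6. At each level, the problem size is divided by 2, so it takes 6 divisions to reduce to a base case of size 1. The algorithm makes 2 recursive calls at each level.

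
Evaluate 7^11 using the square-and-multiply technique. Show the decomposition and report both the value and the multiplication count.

Computing 7^11 by squaring (build up from 7^1; each line after the first costs one multiplication):

7^1 = 7
7^2 = (7^1)^2 = 7^2 = 49
7^4 = (7^2)^2 = 49^2 = 2401
7^5 = 7 * 7^4 = 7 * 2401 = 16807
7^10 = (7^5)^2 = 16807^2 = 282475249
7^11 = 7 * 7^10 = 7 * 282475249 = 1977326743

Result: 1977326743
Multiplications needed: 5 (5 lines after 7^1)

7^11 = 1977326743. Using exponentiation by squaring, this requires 5 multiplications. The key idea: if the exponent is even, square the half-power; if odd, multiply by the base once.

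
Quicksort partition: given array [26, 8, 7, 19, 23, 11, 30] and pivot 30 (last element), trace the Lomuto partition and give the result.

Lomuto partition with pivot = 30:

Initial array: [26, 8, 7, 19, 23, 11, 30]

arr[0]=26 <= 30: swap with position 0, array becomes [26, 8, 7, 19, 23, 11, 30]
arr[1]=8 <= 30: swap with position 1, array becomes [26, 8, 7, 19, 23, 11, 30]
arr[2]=7 <= 30: swap with position 2, array becomes [26, 8, 7, 19, 23, 11, 30]
arr[3]=19 <= 30: swap with position 3, array becomes [26, 8, 7, 19, 23, 11, 30]
arr[4]=23 <= 30: swap with position 4, array becomes [26, 8, 7, 19, 23, 11, 30]
arr[5]=11 <= 30: swap with position 5, array becomes [26, 8, 7, 19, 23, 11, 30]

Place pivot at position 6: [26, 8, 7, 19, 23, 11, 30]
Pivot position: 6

After partitioning with pivot 30, the array becomes [26, 8, 7, 19, 23, 11, 30]. The pivot is placed at index 6. All elements to the left of the pivot are <= 30, and all elements to the right are > 30.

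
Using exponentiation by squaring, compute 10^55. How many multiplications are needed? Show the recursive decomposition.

Computing 10^55 by squaring (build up from 10^1; each line after the first costs one multiplication):

10^1 = 10
10^2 = (10^1)^2 = 10^2 = 100
10^3 = 10 * 10^2 = 10 * 100 = 1000
10^6 = (10^3)^2 = 1000^2 = 1000000
10^12 = (10^6)^2 = 1000000^2 = 1000000000000
10^13 = 10 * 10^12 = 10 * 1000000000000 = 10000000000000
10^26 = (10^13)^2 = 10000000000000^2 = 100000000000000000000000000
10^27 = 10 * 10^26 = 10 * 100000000000000000000000000 = 1000000000000000000000000000
10^54 = (10^27)^2 = 1000000000000000000000000000^2 = 1000000000000000000000000000000000000000000000000000000
10^55 = 10 * 10^54 = 10 * 1000000000000000000000000000000000000000000000000000000 = 10000000000000000000000000000000000000000000000000000000

Result: 10000000000000000000000000000000000000000000000000000000
Multiplications needed: 9 (9 lines after 10^1)

10^55 = 10000000000000000000000000000000000000000000000000000000. Using exponentiation by squaring, this requires 9 multiplications. The key idea: if the exponent is even, square the half-power; if odd, multiply by the base once.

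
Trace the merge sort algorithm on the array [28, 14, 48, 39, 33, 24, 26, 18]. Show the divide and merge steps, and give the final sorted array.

Merge sort trace:

Split: [28, 14, 48, 39, 33, 24, 26, 18] -> [28, 14, 48, 39] and [33, 24, 26, 18]
  Split: [28, 14, 48, 39] -> [28, 14] and [48, 39]
    Split: [28, 14] -> [28] and [14]
    Merge: [28] + [14] -> [14, 28]
    Split: [48, 39] -> [48] and [39]
    Merge: [48] + [39] -> [39, 48]
  Merge: [14, 28] + [39, 48] -> [14, 28, 39, 48]
  Split: [33, 24, 26, 18] -> [33, 24] and [26, 18]
    Split: [33, 24] -> [33] and [24]
    Merge: [33] + [24] -> [24, 33]
    Split: [26, 18] -> [26] and [18]
    Merge: [26] + [18] -> [18, 26]
  Merge: [24, 33] + [18, 26] -> [18, 24, 26, 33]
Merge: [14, 28, 39, 48] + [18, 24, 26, 33] -> [14, 18, 24, 26, 28, 33, 39, 48]

Final sorted array: [14, 18, 24, 26, 28, 33, 39, 48]

The merge sort proceeds by recursively splitting the array and merging sorted halves.
After all merges, the sorted array is [14, 18, 24, 26, 28, 33, 39, 48].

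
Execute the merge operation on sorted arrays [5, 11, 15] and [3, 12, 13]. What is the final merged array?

Merging process:

Compare 5 vs 3: take 3 from right. Merged: [3]
Compare 5 vs 12: take 5 from left. Merged: [3, 5]
Compare 11 vs 12: take 11 from left. Merged: [3, 5, 11]
Compare 15 vs 12: take 12 from right. Merged: [3, 5, 11, 12]
Compare 15 vs 13: take 13 from right. Merged: [3, 5, 11, 12, 13]
Append remaining from left: [15]. Merged: [3, 5, 11, 12, 13, 15]

Final merged array: [3, 5, 11, 12, 13, 15]
Total comparisons: 5

The merged array is [3, 5, 11, 12, 13, 15], requiring 5 comparisons. The merge step runs in O(n) time where n is the total number of elements.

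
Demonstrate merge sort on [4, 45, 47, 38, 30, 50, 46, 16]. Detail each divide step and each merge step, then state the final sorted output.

Merge sort trace:

Split: [4, 45, 47, 38, 30, 50, 46, 16] -> [4, 45, 47, 38] and [30, 50, 46, 16]
  Split: [4, 45, 47, 38] -> [4, 45] and [47, 38]
    Split: [4, 45] -> [4] and [45]
    Merge: [4] + [45] -> [4, 45]
    Split: [47, 38] -> [47] and [38]
    Merge: [47] + [38] -> [38, 47]
  Merge: [4, 45] + [38, 47] -> [4, 38, 45, 47]
  Split: [30, 50, 46, 16] -> [30, 50] and [46, 16]
    Split: [30, 50] -> [30] and [50]
    Merge: [30] + [50] -> [30, 50]
    Split: [46, 16] -> [46] and [16]
    Merge: [46] + [16] -> [16, 46]
  Merge: [30, 50] + [16, 46] -> [16, 30, 46, 50]
Merge: [4, 38, 45, 47] + [16, 30, 46, 50] -> [4, 16, 30, 38, 45, 46, 47, 50]

Final sorted array: [4, 16, 30, 38, 45, 46, 47, 50]

The merge sort proceeds by recursively splitting the array and merging sorted halves.
After all merges, the sorted array is [4, 16, 30, 38, 45, 46, 47, 50].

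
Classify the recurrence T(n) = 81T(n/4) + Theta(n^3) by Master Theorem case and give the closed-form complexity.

Master Theorem for T(n) = 81T(n/4) + O(n^3):

a = 81, b = 4, c = 3
log_b(a) = log_4(81) = 3.1699

Case 1: c = 3 < log_4(81) = 3.1699
T(n) = O(n^(log_4 81))

For T(n) = 81T(n/4) + O(n^3): log_4(81) = 3.1699. This is Case 1 of the Master Theorem (c < log_b(a), work dominated by leaves), giving O(n^(log_4 81)).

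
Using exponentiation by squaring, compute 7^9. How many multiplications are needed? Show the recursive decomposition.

Computing 7^9 by squaring (build up from 7^1; each line after the first costs one multiplication):

7^1 = 7
7^2 = (7^1)^2 = 7^2 = 49
7^4 = (7^2)^2 = 49^2 = 2401
7^8 = (7^4)^2 = 2401^2 = 5764801
7^9 = 7 * 7^8 = 7 * 5764801 = 40353607

Result: 40353607
Multiplications needed: 4 (4 lines after 7^1)

7^9 = 40353607. Using exponentiation by squaring, this requires 4 multiplications. The key idea: if the exponent is even, square the half-power; if odd, multiply by the base once.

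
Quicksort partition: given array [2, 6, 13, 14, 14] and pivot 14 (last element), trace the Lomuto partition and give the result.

Lomuto partition with pivot = 14:

Initial array: [2, 6, 13, 14, 14]

arr[0]=2 <= 14: swap with position 0, array becomes [2, 6, 13, 14, 14]
arr[1]=6 <= 14: swap with position 1, array becomes [2, 6, 13, 14, 14]
arr[2]=13 <= 14: swap with position 2, array becomes [2, 6, 13, 14, 14]
arr[3]=14 <= 14: swap with position 3, array becomes [2, 6, 13, 14, 14]

Place pivot at position 4: [2, 6, 13, 14, 14]
Pivot position: 4

After partitioning with pivot 14, the array becomes [2, 6, 13, 14, 14]. The pivot is placed at index 4. All elements to the left of the pivot are <= 14, and all elements to the right are > 14.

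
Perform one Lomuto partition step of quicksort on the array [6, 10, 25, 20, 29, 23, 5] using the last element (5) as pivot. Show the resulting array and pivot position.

Lomuto partition with pivot = 5:

Initial array: [6, 10, 25, 20, 29, 23, 5]

arr[0]=6 > 5: no swap
arr[1]=10 > 5: no swap
arr[2]=25 > 5: no swap
arr[3]=20 > 5: no swap
arr[4]=29 > 5: no swap
arr[5]=23 > 5: no swap

Place pivot at position 0: [5, 10, 25, 20, 29, 23, 6]
Pivot position: 0

After partitioning with pivot 5, the array becomes [5, 10, 25, 20, 29, 23, 6]. The pivot is placed at index 0. All elements to the left of the pivot are <= 5, and all elements to the right are > 5.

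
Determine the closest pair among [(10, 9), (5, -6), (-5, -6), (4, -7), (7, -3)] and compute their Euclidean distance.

Computing all pairwise distances among 5 points:

d((10, 9), (5, -6)) = 15.8114
d((10, 9), (-5, -6)) = 21.2132
d((10, 9), (4, -7)) = 17.088
d((10, 9), (7, -3)) = 12.3693
d((5, -6), (-5, -6)) = 10.0
d((5, -6), (4, -7)) = 1.4142 <-- minimum
d((5, -6), (7, -3)) = 3.6056
d((-5, -6), (4, -7)) = 9.0554
d((-5, -6), (7, -3)) = 12.3693
d((4, -7), (7, -3)) = 5.0

Closest pair: (5, -6) and (4, -7) with distance 1.4142

The closest pair is (5, -6) and (4, -7) with Euclidean distance 1.4142. For 5 points, brute-force pairwise comparison is shown above. For large n, the divide-and-conquer algorithm (sort by x, recurse on halves, check the dividing strip) achieves O(n log n).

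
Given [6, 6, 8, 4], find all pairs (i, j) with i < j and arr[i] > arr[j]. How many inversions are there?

Finding inversions in [6, 6, 8, 4]:

(0, 3): arr[0]=6 > arr[3]=4
(1, 3): arr[1]=6 > arr[3]=4
(2, 3): arr[2]=8 > arr[3]=4

Total inversions: 3

The array has 3 inversion(s): (0,3), (1,3), (2,3). Each pair (i,j) satisfies i < j and arr[i] > arr[j].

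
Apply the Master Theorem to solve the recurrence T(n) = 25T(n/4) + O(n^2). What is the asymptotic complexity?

Master Theorem for T(n) = 25T(n/4) + O(n^2):

a = 25, b = 4, c = 2
log_b(a) = log_4(25) = 2.3219

Case 1: c = 2 < log_4(25) = 2.3219
T(n) = O(n^(log_4 25))

For T(n) = 25T(n/4) + O(n^2): log_4(25) = 2.3219. This is Case 1 of the Master Theorem (c < log_b(a), work dominated by leaves), giving O(n^(log_4 25)).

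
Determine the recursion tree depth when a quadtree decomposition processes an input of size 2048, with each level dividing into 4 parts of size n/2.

For divide and conquer with division factor 2:

Problem sizes at each level:
Level 0: 2048
Level 1: 1024
Level 2: 512
Level 3: 256
Level 4: 128
Level 5: 64
Level 6: 32
Level 7: 16
Level 8: 8
Level 9: 4
Level 10: 2
Level 11: 1

The root is level 0 and the size-1 base case is level 11 (the tree spans levels 0 through 11, i.e. 12 levels counting the root), so the depth is the number of divisions: log_2(2048) = 11

The recursion tree depth is log_2(2048) = 11. At each level, the problem size is divided by 2, so it takes 11 divisions to reduce to a base case of size 1. The algorithm makes 4 recursive calls at each level.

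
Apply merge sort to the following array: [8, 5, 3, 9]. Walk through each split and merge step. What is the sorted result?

Merge sort trace:

Split: [8, 5, 3, 9] -> [8, 5] and [3, 9]
  Split: [8, 5] -> [8] and [5]
  Merge: [8] + [5] -> [5, 8]
  Split: [3, 9] -> [3] and [9]
  Merge: [3] + [9] -> [3, 9]
Merge: [5, 8] + [3, 9] -> [3, 5, 8, 9]

Final sorted array: [3, 5, 8, 9]

The merge sort proceeds by recursively splitting the array and merging sorted halves.
After all merges, the sorted array is [3, 5, 8, 9].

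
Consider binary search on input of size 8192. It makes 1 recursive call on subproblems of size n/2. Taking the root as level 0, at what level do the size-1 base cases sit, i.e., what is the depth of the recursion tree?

For divide and conquer with division factor 2:

Problem sizes at each level:
Level 0: 8192
Level 1: 4096
Level 2: 2048
Level 3: 1024
Level 4: 512
Level 5: 256
Level 6: 128
Level 7: 64
Level 8: 32
Level 9: 16
Level 10: 8
Level 11: 4
Level 12: 2
Level 13: 1

The root is level 0 and the size-1 base case is level 13 (the tree spans levels 0 through 13, i.e. 14 levels counting the root), so the depth is the number of divisions: log_2(8192) = 13

The recursion tree depth is log_2(8192) = 13. At each level, the problem size is divided by 2, so it takes 13 divisions to reduce to a base case of size 1. The algorithm makes 1 recursive call at each level.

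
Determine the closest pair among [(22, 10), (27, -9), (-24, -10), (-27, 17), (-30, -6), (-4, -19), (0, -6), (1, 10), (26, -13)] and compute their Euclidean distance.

Computing all pairwise distances among 9 points:

d((22, 10), (27, -9)) = 19.6469
d((22, 10), (-24, -10)) = 50.1597
d((22, 10), (-27, 17)) = 49.4975
d((22, 10), (-30, -6)) = 54.4059
d((22, 10), (-4, -19)) = 38.9487
d((22, 10), (0, -6)) = 27.2029
d((22, 10), (1, 10)) = 21.0
d((22, 10), (26, -13)) = 23.3452
d((27, -9), (-24, -10)) = 51.0098
d((27, -9), (-27, 17)) = 59.9333
d((27, -9), (-30, -6)) = 57.0789
d((27, -9), (-4, -19)) = 32.573
d((27, -9), (0, -6)) = 27.1662
d((27, -9), (1, 10)) = 32.2025
d((27, -9), (26, -13)) = 4.1231 <-- minimum
d((-24, -10), (-27, 17)) = 27.1662
d((-24, -10), (-30, -6)) = 7.2111
d((-24, -10), (-4, -19)) = 21.9317
d((-24, -10), (0, -6)) = 24.3311
d((-24, -10), (1, 10)) = 32.0156
d((-24, -10), (26, -13)) = 50.0899
d((-27, 17), (-30, -6)) = 23.1948
d((-27, 17), (-4, -19)) = 42.72
d((-27, 17), (0, -6)) = 35.4683
d((-27, 17), (1, 10)) = 28.8617
d((-27, 17), (26, -13)) = 60.9016
d((-30, -6), (-4, -19)) = 29.0689
d((-30, -6), (0, -6)) = 30.0
d((-30, -6), (1, 10)) = 34.8855
d((-30, -6), (26, -13)) = 56.4358
d((-4, -19), (0, -6)) = 13.6015
d((-4, -19), (1, 10)) = 29.4279
d((-4, -19), (26, -13)) = 30.5941
d((0, -6), (1, 10)) = 16.0312
d((0, -6), (26, -13)) = 26.9258
d((1, 10), (26, -13)) = 33.9706

Closest pair: (27, -9) and (26, -13) with distance 4.1231

The closest pair is (27, -9) and (26, -13) with Euclidean distance 4.1231. For 9 points, brute-force pairwise comparison is shown above. For large n, the divide-and-conquer algorithm (sort by x, recurse on halves, check the dividing strip) achieves O(n log n).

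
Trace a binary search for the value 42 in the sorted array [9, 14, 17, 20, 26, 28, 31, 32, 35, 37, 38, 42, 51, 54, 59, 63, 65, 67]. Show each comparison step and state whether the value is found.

Binary search for 42 in [9, 14, 17, 20, 26, 28, 31, 32, 35, 37, 38, 42, 51, 54, 59, 63, 65, 67]:

lo=0, hi=17, mid=8, arr[mid]=35 -> 35 < 42, search right half
lo=9, hi=17, mid=13, arr[mid]=54 -> 54 > 42, search left half
lo=9, hi=12, mid=10, arr[mid]=38 -> 38 < 42, search right half
lo=11, hi=12, mid=11, arr[mid]=42 -> Found target at index 11!

Binary search finds 42 at index 11 after 4 comparisons. The search repeatedly halves the search space by comparing with the middle element.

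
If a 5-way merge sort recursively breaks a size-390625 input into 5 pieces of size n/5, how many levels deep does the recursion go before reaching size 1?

For divide and conquer with division factor 5:

Problem sizes at each level:
Level 0: 390625
Level 1: 78125
Level 2: 15625
Level 3: 3125
Level 4: 625
Level 5: 125
Level 6: 25
Level 7: 5
Level 8: 1

The root is level 0 and the size-1 base case is level 8 (the tree spans levels 0 through 8, i.e. 9 levels counting the root), so the depth is the number of divisions: log_5(390625) = 8

The recursion tree depth is log_5(390625) = 8. At each level, the problem size is divided by 5, so it takes 8 divisions to reduce to a base case of size 1. The algorithm makes 5 recursive calls at each level.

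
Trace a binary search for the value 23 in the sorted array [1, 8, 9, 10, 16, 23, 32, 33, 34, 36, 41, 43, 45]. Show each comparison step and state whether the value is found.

Binary search for 23 in [1, 8, 9, 10, 16, 23, 32, 33, 34, 36, 41, 43, 45]:

lo=0, hi=12, mid=6, arr[mid]=32 -> 32 > 23, search left half
lo=0, hi=5, mid=2, arr[mid]=9 -> 9 < 23, search right half
lo=3, hi=5, mid=4, arr[mid]=16 -> 16 < 23, search right half
lo=5, hi=5, mid=5, arr[mid]=23 -> Found target at index 5!

Binary search finds 23 at index 5 after 4 comparisons. The search repeatedly halves the search space by comparing with the middle element.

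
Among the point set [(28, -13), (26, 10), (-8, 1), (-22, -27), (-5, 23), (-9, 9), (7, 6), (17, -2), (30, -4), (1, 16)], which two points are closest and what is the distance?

Computing all pairwise distances among 10 points:

d((28, -13), (26, 10)) = 23.0868
d((28, -13), (-8, 1)) = 38.6264
d((28, -13), (-22, -27)) = 51.923
d((28, -13), (-5, 23)) = 48.8365
d((28, -13), (-9, 9)) = 43.0465
d((28, -13), (7, 6)) = 28.3196
d((28, -13), (17, -2)) = 15.5563
d((28, -13), (30, -4)) = 9.2195
d((28, -13), (1, 16)) = 39.6232
d((26, 10), (-8, 1)) = 35.171
d((26, 10), (-22, -27)) = 60.6053
d((26, 10), (-5, 23)) = 33.6155
d((26, 10), (-9, 9)) = 35.0143
d((26, 10), (7, 6)) = 19.4165
d((26, 10), (17, -2)) = 15.0
d((26, 10), (30, -4)) = 14.5602
d((26, 10), (1, 16)) = 25.7099
d((-8, 1), (-22, -27)) = 31.305
d((-8, 1), (-5, 23)) = 22.2036
d((-8, 1), (-9, 9)) = 8.0623 <-- minimum
d((-8, 1), (7, 6)) = 15.8114
d((-8, 1), (17, -2)) = 25.1794
d((-8, 1), (30, -4)) = 38.3275
d((-8, 1), (1, 16)) = 17.4929
d((-22, -27), (-5, 23)) = 52.811
d((-22, -27), (-9, 9)) = 38.2753
d((-22, -27), (7, 6)) = 43.9318
d((-22, -27), (17, -2)) = 46.3249
d((-22, -27), (30, -4)) = 56.8595
d((-22, -27), (1, 16)) = 48.7647
d((-5, 23), (-9, 9)) = 14.5602
d((-5, 23), (7, 6)) = 20.8087
d((-5, 23), (17, -2)) = 33.3017
d((-5, 23), (30, -4)) = 44.2041
d((-5, 23), (1, 16)) = 9.2195
d((-9, 9), (7, 6)) = 16.2788
d((-9, 9), (17, -2)) = 28.2312
d((-9, 9), (30, -4)) = 41.1096
d((-9, 9), (1, 16)) = 12.2066
d((7, 6), (17, -2)) = 12.8062
d((7, 6), (30, -4)) = 25.0799
d((7, 6), (1, 16)) = 11.6619
d((17, -2), (30, -4)) = 13.1529
d((17, -2), (1, 16)) = 24.0832
d((30, -4), (1, 16)) = 35.2278

Closest pair: (-8, 1) and (-9, 9) with distance 8.0623

The closest pair is (-8, 1) and (-9, 9) with Euclidean distance 8.0623. For 10 points, brute-force pairwise comparison is shown above. For large n, the divide-and-conquer algorithm (sort by x, recurse on halves, check the dividing strip) achieves O(n log n).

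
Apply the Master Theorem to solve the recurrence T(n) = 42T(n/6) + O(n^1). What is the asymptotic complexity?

Master Theorem for T(n) = 42T(n/6) + O(n^1):

a = 42, b = 6, c = 1
log_b(a) = log_6(42) = 2.0860

Case 1: c = 1 < log_6(42) = 2.0860
T(n) = O(n^(log_6 42))

For T(n) = 42T(n/6) + O(n^1): log_6(42) = 2.0860. This is Case 1 of the Master Theorem (c < log_b(a), work dominated by leaves), giving O(n^(log_6 42)).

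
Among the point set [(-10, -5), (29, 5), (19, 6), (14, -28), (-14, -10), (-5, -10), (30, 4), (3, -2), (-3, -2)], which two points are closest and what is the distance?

Computing all pairwise distances among 9 points:

d((-10, -5), (29, 5)) = 40.2616
d((-10, -5), (19, 6)) = 31.0161
d((-10, -5), (14, -28)) = 33.2415
d((-10, -5), (-14, -10)) = 6.4031
d((-10, -5), (-5, -10)) = 7.0711
d((-10, -5), (30, 4)) = 41.0
d((-10, -5), (3, -2)) = 13.3417
d((-10, -5), (-3, -2)) = 7.6158
d((29, 5), (19, 6)) = 10.0499
d((29, 5), (14, -28)) = 36.2491
d((29, 5), (-14, -10)) = 45.5412
d((29, 5), (-5, -10)) = 37.1618
d((29, 5), (30, 4)) = 1.4142 <-- minimum
d((29, 5), (3, -2)) = 26.9258
d((29, 5), (-3, -2)) = 32.7567
d((19, 6), (14, -28)) = 34.3657
d((19, 6), (-14, -10)) = 36.6742
d((19, 6), (-5, -10)) = 28.8444
d((19, 6), (30, 4)) = 11.1803
d((19, 6), (3, -2)) = 17.8885
d((19, 6), (-3, -2)) = 23.4094
d((14, -28), (-14, -10)) = 33.2866
d((14, -28), (-5, -10)) = 26.1725
d((14, -28), (30, 4)) = 35.7771
d((14, -28), (3, -2)) = 28.2312
d((14, -28), (-3, -2)) = 31.0644
d((-14, -10), (-5, -10)) = 9.0
d((-14, -10), (30, 4)) = 46.1736
d((-14, -10), (3, -2)) = 18.7883
d((-14, -10), (-3, -2)) = 13.6015
d((-5, -10), (30, 4)) = 37.6962
d((-5, -10), (3, -2)) = 11.3137
d((-5, -10), (-3, -2)) = 8.2462
d((30, 4), (3, -2)) = 27.6586
d((30, 4), (-3, -2)) = 33.541
d((3, -2), (-3, -2)) = 6.0

Closest pair: (29, 5) and (30, 4) with distance 1.4142

The closest pair is (29, 5) and (30, 4) with Euclidean distance 1.4142. For 9 points, brute-force pairwise comparison is shown above. For large n, the divide-and-conquer algorithm (sort by x, recurse on halves, check the dividing strip) achieves O(n log n).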